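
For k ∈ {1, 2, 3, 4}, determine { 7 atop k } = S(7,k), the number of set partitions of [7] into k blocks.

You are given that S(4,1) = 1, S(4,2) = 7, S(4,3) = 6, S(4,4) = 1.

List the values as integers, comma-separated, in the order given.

row 5: T[5][1]=1·1+0=1  T[5][2]=2·7+1=15  T[5][3]=3·6+7=25  T[5][4]=4·1+6=10
row 6: T[6][1]=1·1+0=1  T[6][2]=2·15+1=31  T[6][3]=3·25+15=90  T[6][4]=4·10+25=65
row 7: T[7][1]=1·1+0=1  T[7][2]=2·31+1=63  T[7][3]=3·90+31=301  T[7][4]=4·65+90=350
Read S(7,1) = 1, S(7,2) = 63, S(7,3) = 301, S(7,4) = 350.

1, 63, 301, 350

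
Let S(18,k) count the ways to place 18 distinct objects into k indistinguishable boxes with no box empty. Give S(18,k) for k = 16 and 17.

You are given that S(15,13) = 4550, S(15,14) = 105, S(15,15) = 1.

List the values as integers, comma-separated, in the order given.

r16: T_16,14=14×105+4550=6020; T_16,15=15×1+105=120; T_16,16=16×0+1=1
r17: T_17,15=15×120+6020=7820; T_17,16=16×1+120=136; T_17,17=17×0+1=1
r18: T_18,16=16×136+7820=9996; T_18,17=17×1+136=153
Read S(18,16) = 9996, S(18,17) = 153.

9996, 153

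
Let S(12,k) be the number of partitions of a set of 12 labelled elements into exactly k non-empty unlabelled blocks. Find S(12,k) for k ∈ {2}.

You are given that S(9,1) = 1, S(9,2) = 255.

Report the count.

2047

@10  (10,1):1·1+0→1, (10,2):255·2+1→511
@11  (11,1):1·1+0→1, (11,2):511·2+1→1023
@12  (12,2):1023·2+1→2047
Read S(12,2) = 2047.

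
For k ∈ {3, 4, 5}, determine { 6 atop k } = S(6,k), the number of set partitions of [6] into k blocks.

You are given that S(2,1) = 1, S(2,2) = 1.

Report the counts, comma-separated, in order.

90, 65, 15

row 3: T[3][1]=1·1+0=1  T[3][2]=2·1+1=3  T[3][3]=3·0+1=1
row 4: T[4][1]=1·1+0=1  T[4][2]=2·3+1=7  T[4][3]=3·1+3=6  T[4][4]=4·0+1=1
row 5: T[5][2]=2·7+1=15  T[5][3]=3·6+7=25  T[5][4]=4·1+6=10  T[5][5]=5·0+1=1
row 6: T[6][3]=3·25+15=90  T[6][4]=4·10+25=65  T[6][5]=5·1+10=15
Read S(6,3) = 90, S(6,4) = 65, S(6,5) = 15.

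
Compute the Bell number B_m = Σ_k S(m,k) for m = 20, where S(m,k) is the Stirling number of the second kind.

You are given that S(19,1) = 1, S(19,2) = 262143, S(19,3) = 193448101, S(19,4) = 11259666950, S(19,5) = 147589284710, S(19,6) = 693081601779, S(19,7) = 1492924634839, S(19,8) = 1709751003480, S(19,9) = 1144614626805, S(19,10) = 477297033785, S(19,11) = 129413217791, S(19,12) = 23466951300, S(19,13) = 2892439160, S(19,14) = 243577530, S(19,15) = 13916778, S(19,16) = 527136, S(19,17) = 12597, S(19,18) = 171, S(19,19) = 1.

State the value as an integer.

@20  (20,1):1·1+0→1, (20,2):262143·2+1→524287, (20,3):193448101·3+262143→580606446, (20,4):11259666950·4+193448101→45232115901, (20,5):147589284710·5+11259666950→749206090500, (20,6):693081601779·6+147589284710→4306078895384, (20,7):1492924634839·7+693081601779→11143554045652, (20,8):1709751003480·8+1492924634839→15170932662679, (20,9):1144614626805·9+1709751003480→12011282644725, (20,10):477297033785·10+1144614626805→5917584964655, (20,11):129413217791·11+477297033785→1900842429486, (20,12):23466951300·12+129413217791→411016633391, (20,13):2892439160·13+23466951300→61068660380, (20,14):243577530·14+2892439160→6302524580, (20,15):13916778·15+243577530→452329200, (20,16):527136·16+13916778→22350954, (20,17):12597·17+527136→741285, (20,18):171·18+12597→15675, (20,19):1·19+171→190, (20,20):0·20+1→1
B_20 = ΣS(20,k) = 1+524287+580606446+45232115901+749206090500+4306078895384+11143554045652+15170932662679+12011282644725+5917584964655+1900842429486+411016633391+61068660380+6302524580+452329200+22350954+741285+15675+190+1 = 51724158235372

51724158235372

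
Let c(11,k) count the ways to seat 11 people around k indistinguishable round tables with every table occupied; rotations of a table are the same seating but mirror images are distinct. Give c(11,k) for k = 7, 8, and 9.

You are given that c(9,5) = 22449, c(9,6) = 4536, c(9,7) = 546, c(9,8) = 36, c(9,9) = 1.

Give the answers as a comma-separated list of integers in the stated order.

i=10: T(10,6)=22449+9·4536=63273 | T(10,7)=4536+9·546=9450 | T(10,8)=546+9·36=870 | T(10,9)=36+9·1=45
i=11: T(11,7)=63273+10·9450=157773 | T(11,8)=9450+10·870=18150 | T(11,9)=870+10·45=1320
Read c(11,7) = 157773, c(11,8) = 18150, c(11,9) = 1320.

157773, 18150, 1320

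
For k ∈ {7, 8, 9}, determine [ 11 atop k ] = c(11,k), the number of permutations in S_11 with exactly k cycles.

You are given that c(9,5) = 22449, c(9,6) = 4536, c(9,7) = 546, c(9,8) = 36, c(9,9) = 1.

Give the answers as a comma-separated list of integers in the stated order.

r10: T_10,6=9×4536+22449=63273; T_10,7=9×546+4536=9450; T_10,8=9×36+546=870; T_10,9=9×1+36=45
r11: T_11,7=10×9450+63273=157773; T_11,8=10×870+9450=18150; T_11,9=10×45+870=1320
Read c(11,7) = 157773, c(11,8) = 18150, c(11,9) = 1320.

157773, 18150, 1320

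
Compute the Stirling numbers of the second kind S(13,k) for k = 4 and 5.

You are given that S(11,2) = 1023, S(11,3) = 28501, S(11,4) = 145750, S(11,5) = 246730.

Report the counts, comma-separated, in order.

2532530, 7508501

r12: T_12,3=3×28501+1023=86526; T_12,4=4×145750+28501=611501; T_12,5=5×246730+145750=1379400
r13: T_13,4=4×611501+86526=2532530; T_13,5=5×1379400+611501=7508501
Read S(13,4) = 2532530, S(13,5) = 7508501.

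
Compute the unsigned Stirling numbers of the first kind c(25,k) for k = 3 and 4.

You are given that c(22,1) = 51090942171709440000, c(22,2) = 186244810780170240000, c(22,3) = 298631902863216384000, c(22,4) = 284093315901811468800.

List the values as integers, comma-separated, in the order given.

[23] T[23,1]:22*51090942171709440000+0=1124000727777607680000 · T[23,2]:22*186244810780170240000+51090942171709440000=4148476779335454720000 · T[23,3]:22*298631902863216384000+186244810780170240000=6756146673770930688000 · T[23,4]:22*284093315901811468800+298631902863216384000=6548684852703068697600
[24] T[24,2]:23*4148476779335454720000+1124000727777607680000=96538966652493066240000 · T[24,3]:23*6756146673770930688000+4148476779335454720000=159539850276066860544000 · T[24,4]:23*6548684852703068697600+6756146673770930688000=157375898285941510732800
[25] T[25,3]:24*159539850276066860544000+96538966652493066240000=3925495373278097719296000 · T[25,4]:24*157375898285941510732800+159539850276066860544000=3936561409138663118131200
Read c(25,3) = 3925495373278097719296000, c(25,4) = 3936561409138663118131200.

3925495373278097719296000, 3936561409138663118131200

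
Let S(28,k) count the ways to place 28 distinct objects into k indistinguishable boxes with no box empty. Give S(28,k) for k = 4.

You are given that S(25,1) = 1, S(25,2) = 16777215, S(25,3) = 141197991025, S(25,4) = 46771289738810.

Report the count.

2998587019946701

@26  (26,2):16777215·2+1→33554431, (26,3):141197991025·3+16777215→423610750290, (26,4):46771289738810·4+141197991025→187226356946265
@27  (27,3):423610750290·3+33554431→1270865805301, (27,4):187226356946265·4+423610750290→749329038535350
@28  (28,4):749329038535350·4+1270865805301→2998587019946701
Read S(28,4) = 2998587019946701.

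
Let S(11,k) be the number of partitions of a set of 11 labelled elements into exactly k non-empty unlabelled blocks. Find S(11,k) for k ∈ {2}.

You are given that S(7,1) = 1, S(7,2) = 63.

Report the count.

1023

row 8: T[8][1]=1·1+0=1  T[8][2]=2·63+1=127
row 9: T[9][1]=1·1+0=1  T[9][2]=2·127+1=255
row 10: T[10][1]=1·1+0=1  T[10][2]=2·255+1=511
row 11: T[11][2]=2·511+1=1023
Read S(11,2) = 1023.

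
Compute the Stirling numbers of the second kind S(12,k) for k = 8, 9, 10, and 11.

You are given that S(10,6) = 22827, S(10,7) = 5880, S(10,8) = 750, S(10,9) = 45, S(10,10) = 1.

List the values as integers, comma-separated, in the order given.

row 11: T[11][7]=7·5880+22827=63987  T[11][8]=8·750+5880=11880  T[11][9]=9·45+750=1155  T[11][10]=10·1+45=55  T[11][11]=11·0+1=1
row 12: T[12][8]=8·11880+63987=159027  T[12][9]=9·1155+11880=22275  T[12][10]=10·55+1155=1705  T[12][11]=11·1+55=66
Read S(12,8) = 159027, S(12,9) = 22275, S(12,10) = 1705, S(12,11) = 66.

159027, 22275, 1705, 66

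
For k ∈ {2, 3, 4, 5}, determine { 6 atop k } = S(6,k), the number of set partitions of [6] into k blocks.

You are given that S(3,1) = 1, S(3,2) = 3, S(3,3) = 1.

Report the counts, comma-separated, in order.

[4] T[4,1]:1*1+0=1 · T[4,2]:2*3+1=7 · T[4,3]:3*1+3=6 · T[4,4]:4*0+1=1
[5] T[5,1]:1*1+0=1 · T[5,2]:2*7+1=15 · T[5,3]:3*6+7=25 · T[5,4]:4*1+6=10 · T[5,5]:5*0+1=1
[6] T[6,2]:2*15+1=31 · T[6,3]:3*25+15=90 · T[6,4]:4*10+25=65 · T[6,5]:5*1+10=15
Read S(6,2) = 31, S(6,3) = 90, S(6,4) = 65, S(6,5) = 15.

31, 90, 65, 15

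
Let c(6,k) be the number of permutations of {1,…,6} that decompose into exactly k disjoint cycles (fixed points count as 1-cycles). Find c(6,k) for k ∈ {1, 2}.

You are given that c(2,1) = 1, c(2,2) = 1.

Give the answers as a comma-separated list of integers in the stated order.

120, 274

row 3: T[3][1]=2·1+0=2  T[3][2]=2·1+1=3
row 4: T[4][1]=3·2+0=6  T[4][2]=3·3+2=11
row 5: T[5][1]=4·6+0=24  T[5][2]=4·11+6=50
row 6: T[6][1]=5·24+0=120  T[6][2]=5·50+24=274
Read c(6,1) = 120, c(6,2) = 274.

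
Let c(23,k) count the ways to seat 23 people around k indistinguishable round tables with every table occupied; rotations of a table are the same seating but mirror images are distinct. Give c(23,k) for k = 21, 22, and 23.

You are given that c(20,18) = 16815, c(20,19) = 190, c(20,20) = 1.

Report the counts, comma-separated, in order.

r21: T_21,19=20×190+16815=20615; T_21,20=20×1+190=210; T_21,21=20×0+1=1
r22: T_22,20=21×210+20615=25025; T_22,21=21×1+210=231; T_22,22=21×0+1=1
r23: T_23,21=22×231+25025=30107; T_23,22=22×1+231=253; T_23,23=22×0+1=1
Read c(23,21) = 30107, c(23,22) = 253, c(23,23) = 1.

30107, 253, 1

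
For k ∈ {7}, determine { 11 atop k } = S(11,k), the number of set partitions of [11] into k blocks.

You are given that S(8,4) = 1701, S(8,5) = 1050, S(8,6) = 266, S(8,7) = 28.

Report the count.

[9] T[9,5]:5*1050+1701=6951 · T[9,6]:6*266+1050=2646 · T[9,7]:7*28+266=462
[10] T[10,6]:6*2646+6951=22827 · T[10,7]:7*462+2646=5880
[11] T[11,7]:7*5880+22827=63987
Read S(11,7) = 63987.

63987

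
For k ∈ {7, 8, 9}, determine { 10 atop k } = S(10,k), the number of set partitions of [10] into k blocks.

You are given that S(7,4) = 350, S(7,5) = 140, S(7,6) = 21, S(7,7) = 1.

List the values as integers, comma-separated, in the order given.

5880, 750, 45

r8: T_8,5=5×140+350=1050; T_8,6=6×21+140=266; T_8,7=7×1+21=28; T_8,8=8×0+1=1
r9: T_9,6=6×266+1050=2646; T_9,7=7×28+266=462; T_9,8=8×1+28=36; T_9,9=9×0+1=1
r10: T_10,7=7×462+2646=5880; T_10,8=8×36+462=750; T_10,9=9×1+36=45
Read S(10,7) = 5880, S(10,8) = 750, S(10,9) = 45.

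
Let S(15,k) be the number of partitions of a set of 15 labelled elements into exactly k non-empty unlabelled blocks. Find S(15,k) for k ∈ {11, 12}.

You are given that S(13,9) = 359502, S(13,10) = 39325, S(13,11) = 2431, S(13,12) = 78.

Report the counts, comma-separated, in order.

i=14: T(14,10)=359502+10·39325=752752 | T(14,11)=39325+11·2431=66066 | T(14,12)=2431+12·78=3367
i=15: T(15,11)=752752+11·66066=1479478 | T(15,12)=66066+12·3367=106470
Read S(15,11) = 1479478, S(15,12) = 106470.

1479478, 106470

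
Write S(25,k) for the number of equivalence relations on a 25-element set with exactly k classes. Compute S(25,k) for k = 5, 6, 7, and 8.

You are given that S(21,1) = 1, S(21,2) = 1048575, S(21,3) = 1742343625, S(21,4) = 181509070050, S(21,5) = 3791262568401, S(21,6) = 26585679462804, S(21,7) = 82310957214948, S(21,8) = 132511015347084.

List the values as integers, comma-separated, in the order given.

2436684974110751, 37026417000002430, 227832482998716310, 690223721118368580

i=22: T(22,2)=1+2·1048575=2097151 | T(22,3)=1048575+3·1742343625=5228079450 | T(22,4)=1742343625+4·181509070050=727778623825 | T(22,5)=181509070050+5·3791262568401=19137821912055 | T(22,6)=3791262568401+6·26585679462804=163305339345225 | T(22,7)=26585679462804+7·82310957214948=602762379967440 | T(22,8)=82310957214948+8·132511015347084=1142399079991620
i=23: T(23,3)=2097151+3·5228079450=15686335501 | T(23,4)=5228079450+4·727778623825=2916342574750 | T(23,5)=727778623825+5·19137821912055=96416888184100 | T(23,6)=19137821912055+6·163305339345225=998969857983405 | T(23,7)=163305339345225+7·602762379967440=4382641999117305 | T(23,8)=602762379967440+8·1142399079991620=9741955019900400
i=24: T(24,4)=15686335501+4·2916342574750=11681056634501 | T(24,5)=2916342574750+5·96416888184100=485000783495250 | T(24,6)=96416888184100+6·998969857983405=6090236036084530 | T(24,7)=998969857983405+7·4382641999117305=31677463851804540 | T(24,8)=4382641999117305+8·9741955019900400=82318282158320505
i=25: T(25,5)=11681056634501+5·485000783495250=2436684974110751 | T(25,6)=485000783495250+6·6090236036084530=37026417000002430 | T(25,7)=6090236036084530+7·31677463851804540=227832482998716310 | T(25,8)=31677463851804540+8·82318282158320505=690223721118368580
Read S(25,5) = 2436684974110751, S(25,6) = 37026417000002430, S(25,7) = 227832482998716310, S(25,8) = 690223721118368580.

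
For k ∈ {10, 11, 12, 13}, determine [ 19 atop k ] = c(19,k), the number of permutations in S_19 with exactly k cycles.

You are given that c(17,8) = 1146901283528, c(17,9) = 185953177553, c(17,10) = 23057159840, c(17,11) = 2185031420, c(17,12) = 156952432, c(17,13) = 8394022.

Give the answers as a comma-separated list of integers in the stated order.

14710753408923, 1661573386473, 147560703732, 10246937272

[18] T[18,9]:17*185953177553+1146901283528=4308105301929 · T[18,10]:17*23057159840+185953177553=577924894833 · T[18,11]:17*2185031420+23057159840=60202693980 · T[18,12]:17*156952432+2185031420=4853222764 · T[18,13]:17*8394022+156952432=299650806
[19] T[19,10]:18*577924894833+4308105301929=14710753408923 · T[19,11]:18*60202693980+577924894833=1661573386473 · T[19,12]:18*4853222764+60202693980=147560703732 · T[19,13]:18*299650806+4853222764=10246937272
Read c(19,10) = 14710753408923, c(19,11) = 1661573386473, c(19,12) = 147560703732, c(19,13) = 10246937272.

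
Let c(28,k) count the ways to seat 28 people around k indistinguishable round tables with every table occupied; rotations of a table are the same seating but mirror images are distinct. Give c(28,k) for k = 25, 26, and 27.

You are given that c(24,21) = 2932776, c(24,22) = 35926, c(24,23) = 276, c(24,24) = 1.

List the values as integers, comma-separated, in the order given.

@25  (25,22):35926·24+2932776→3795000, (25,23):276·24+35926→42550, (25,24):1·24+276→300, (25,25):0·24+1→1
@26  (26,23):42550·25+3795000→4858750, (26,24):300·25+42550→50050, (26,25):1·25+300→325, (26,26):0·25+1→1
@27  (27,24):50050·26+4858750→6160050, (27,25):325·26+50050→58500, (27,26):1·26+325→351, (27,27):0·26+1→1
@28  (28,25):58500·27+6160050→7739550, (28,26):351·27+58500→67977, (28,27):1·27+351→378
Read c(28,25) = 7739550, c(28,26) = 67977, c(28,27) = 378.

7739550, 67977, 378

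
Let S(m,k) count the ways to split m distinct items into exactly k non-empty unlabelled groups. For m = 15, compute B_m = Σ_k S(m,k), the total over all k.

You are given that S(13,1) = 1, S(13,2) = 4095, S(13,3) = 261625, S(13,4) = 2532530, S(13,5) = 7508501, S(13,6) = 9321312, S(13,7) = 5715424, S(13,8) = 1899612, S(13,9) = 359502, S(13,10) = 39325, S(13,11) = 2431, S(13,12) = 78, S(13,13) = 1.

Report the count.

1382958545

r14: T_14,1=1×1+0=1; T_14,2=2×4095+1=8191; T_14,3=3×261625+4095=788970; T_14,4=4×2532530+261625=10391745; T_14,5=5×7508501+2532530=40075035; T_14,6=6×9321312+7508501=63436373; T_14,7=7×5715424+9321312=49329280; T_14,8=8×1899612+5715424=20912320; T_14,9=9×359502+1899612=5135130; T_14,10=10×39325+359502=752752; T_14,11=11×2431+39325=66066; T_14,12=12×78+2431=3367; T_14,13=13×1+78=91; T_14,14=14×0+1=1
r15: T_15,1=1×1+0=1; T_15,2=2×8191+1=16383; T_15,3=3×788970+8191=2375101; T_15,4=4×10391745+788970=42355950; T_15,5=5×40075035+10391745=210766920; T_15,6=6×63436373+40075035=420693273; T_15,7=7×49329280+63436373=408741333; T_15,8=8×20912320+49329280=216627840; T_15,9=9×5135130+20912320=67128490; T_15,10=10×752752+5135130=12662650; T_15,11=11×66066+752752=1479478; T_15,12=12×3367+66066=106470; T_15,13=13×91+3367=4550; T_15,14=14×1+91=105; T_15,15=15×0+1=1
B_15 = ΣS(15,k) = 1+16383+2375101+42355950+210766920+420693273+408741333+216627840+67128490+12662650+1479478+106470+4550+105+1 = 1382958545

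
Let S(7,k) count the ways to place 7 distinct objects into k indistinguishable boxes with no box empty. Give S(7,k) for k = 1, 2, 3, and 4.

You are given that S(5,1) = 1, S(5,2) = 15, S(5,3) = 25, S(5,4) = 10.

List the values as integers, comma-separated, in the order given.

row 6: T[6][1]=1·1+0=1  T[6][2]=2·15+1=31  T[6][3]=3·25+15=90  T[6][4]=4·10+25=65
row 7: T[7][1]=1·1+0=1  T[7][2]=2·31+1=63  T[7][3]=3·90+31=301  T[7][4]=4·65+90=350
Read S(7,1) = 1, S(7,2) = 63, S(7,3) = 301, S(7,4) = 350.

1, 63, 301, 350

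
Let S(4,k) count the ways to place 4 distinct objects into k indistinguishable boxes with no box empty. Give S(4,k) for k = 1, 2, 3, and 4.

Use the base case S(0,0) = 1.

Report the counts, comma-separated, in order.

1, 7, 6, 1

row 1: T[1][1]=1·0+1=1
row 2: T[2][1]=1·1+0=1  T[2][2]=2·0+1=1
row 3: T[3][1]=1·1+0=1  T[3][2]=2·1+1=3  T[3][3]=3·0+1=1
row 4: T[4][1]=1·1+0=1  T[4][2]=2·3+1=7  T[4][3]=3·1+3=6  T[4][4]=4·0+1=1
Read S(4,1) = 1, S(4,2) = 7, S(4,3) = 6, S(4,4) = 1.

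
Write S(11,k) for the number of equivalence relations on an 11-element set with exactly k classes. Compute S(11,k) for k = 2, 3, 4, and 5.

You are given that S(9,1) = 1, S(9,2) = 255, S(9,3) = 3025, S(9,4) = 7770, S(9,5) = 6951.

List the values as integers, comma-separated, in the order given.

[10] T[10,1]:1*1+0=1 · T[10,2]:2*255+1=511 · T[10,3]:3*3025+255=9330 · T[10,4]:4*7770+3025=34105 · T[10,5]:5*6951+7770=42525
[11] T[11,2]:2*511+1=1023 · T[11,3]:3*9330+511=28501 · T[11,4]:4*34105+9330=145750 · T[11,5]:5*42525+34105=246730
Read S(11,2) = 1023, S(11,3) = 28501, S(11,4) = 145750, S(11,5) = 246730.

1023, 28501, 145750, 246730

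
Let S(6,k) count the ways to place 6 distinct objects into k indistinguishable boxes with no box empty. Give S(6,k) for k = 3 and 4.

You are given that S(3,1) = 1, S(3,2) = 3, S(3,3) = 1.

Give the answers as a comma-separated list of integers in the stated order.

@4  (4,1):1·1+0→1, (4,2):3·2+1→7, (4,3):1·3+3→6, (4,4):0·4+1→1
@5  (5,2):7·2+1→15, (5,3):6·3+7→25, (5,4):1·4+6→10
@6  (6,3):25·3+15→90, (6,4):10·4+25→65
Read S(6,3) = 90, S(6,4) = 65.

90, 65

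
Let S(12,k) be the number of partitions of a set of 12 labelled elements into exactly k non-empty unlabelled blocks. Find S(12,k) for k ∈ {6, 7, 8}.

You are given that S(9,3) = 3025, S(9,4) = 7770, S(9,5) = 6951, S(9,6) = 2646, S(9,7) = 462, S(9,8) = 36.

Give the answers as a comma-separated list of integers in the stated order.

1323652, 627396, 159027

r10: T_10,4=4×7770+3025=34105; T_10,5=5×6951+7770=42525; T_10,6=6×2646+6951=22827; T_10,7=7×462+2646=5880; T_10,8=8×36+462=750
r11: T_11,5=5×42525+34105=246730; T_11,6=6×22827+42525=179487; T_11,7=7×5880+22827=63987; T_11,8=8×750+5880=11880
r12: T_12,6=6×179487+246730=1323652; T_12,7=7×63987+179487=627396; T_12,8=8×11880+63987=159027
Read S(12,6) = 1323652, S(12,7) = 627396, S(12,8) = 159027.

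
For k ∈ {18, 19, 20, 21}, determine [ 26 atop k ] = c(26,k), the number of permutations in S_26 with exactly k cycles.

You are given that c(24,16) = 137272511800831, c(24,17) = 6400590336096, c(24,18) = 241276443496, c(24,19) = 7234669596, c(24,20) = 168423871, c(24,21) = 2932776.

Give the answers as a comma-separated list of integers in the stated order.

595667304367135, 22563937825000, 696829576300, 17247104875

@25  (25,17):6400590336096·24+137272511800831→290886679867135, (25,18):241276443496·24+6400590336096→12191224980000, (25,19):7234669596·24+241276443496→414908513800, (25,20):168423871·24+7234669596→11276842500, (25,21):2932776·24+168423871→238810495
@26  (26,18):12191224980000·25+290886679867135→595667304367135, (26,19):414908513800·25+12191224980000→22563937825000, (26,20):11276842500·25+414908513800→696829576300, (26,21):238810495·25+11276842500→17247104875
Read c(26,18) = 595667304367135, c(26,19) = 22563937825000, c(26,20) = 696829576300, c(26,21) = 17247104875.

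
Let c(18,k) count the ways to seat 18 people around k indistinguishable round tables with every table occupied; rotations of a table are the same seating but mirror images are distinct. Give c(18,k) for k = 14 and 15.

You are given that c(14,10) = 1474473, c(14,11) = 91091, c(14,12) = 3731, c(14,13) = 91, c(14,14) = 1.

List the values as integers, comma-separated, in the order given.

13896582, 468180

@15  (15,11):91091·14+1474473→2749747, (15,12):3731·14+91091→143325, (15,13):91·14+3731→5005, (15,14):1·14+91→105, (15,15):0·14+1→1
@16  (16,12):143325·15+2749747→4899622, (16,13):5005·15+143325→218400, (16,14):105·15+5005→6580, (16,15):1·15+105→120
@17  (17,13):218400·16+4899622→8394022, (17,14):6580·16+218400→323680, (17,15):120·16+6580→8500
@18  (18,14):323680·17+8394022→13896582, (18,15):8500·17+323680→468180
Read c(18,14) = 13896582, c(18,15) = 468180.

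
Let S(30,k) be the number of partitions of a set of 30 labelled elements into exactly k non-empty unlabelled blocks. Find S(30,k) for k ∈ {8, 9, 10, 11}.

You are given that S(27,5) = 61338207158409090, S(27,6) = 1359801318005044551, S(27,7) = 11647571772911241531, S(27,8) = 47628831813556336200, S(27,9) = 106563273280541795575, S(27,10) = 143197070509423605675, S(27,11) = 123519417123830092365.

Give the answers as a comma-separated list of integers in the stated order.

26383018684048108297800, 88300984248924568770870, 173373343599189364594756, 215047101560666876619690

[28] T[28,6]:6*1359801318005044551+61338207158409090=8220146115188676396 · T[28,7]:7*11647571772911241531+1359801318005044551=82892803728383735268 · T[28,8]:8*47628831813556336200+11647571772911241531=392678226281361931131 · T[28,9]:9*106563273280541795575+47628831813556336200=1006698291338432496375 · T[28,10]:10*143197070509423605675+106563273280541795575=1538533978374777852325 · T[28,11]:11*123519417123830092365+143197070509423605675=1501910658871554621690
[29] T[29,7]:7*82892803728383735268+8220146115188676396=588469772213874823272 · T[29,8]:8*392678226281361931131+82892803728383735268=3224318613979279184316 · T[29,9]:9*1006698291338432496375+392678226281361931131=9452962848327254398506 · T[29,10]:10*1538533978374777852325+1006698291338432496375=16392038075086211019625 · T[29,11]:11*1501910658871554621690+1538533978374777852325=18059551225961878690915
[30] T[30,8]:8*3224318613979279184316+588469772213874823272=26383018684048108297800 · T[30,9]:9*9452962848327254398506+3224318613979279184316=88300984248924568770870 · T[30,10]:10*16392038075086211019625+9452962848327254398506=173373343599189364594756 · T[30,11]:11*18059551225961878690915+16392038075086211019625=215047101560666876619690
Read S(30,8) = 26383018684048108297800, S(30,9) = 88300984248924568770870, S(30,10) = 173373343599189364594756, S(30,11) = 215047101560666876619690.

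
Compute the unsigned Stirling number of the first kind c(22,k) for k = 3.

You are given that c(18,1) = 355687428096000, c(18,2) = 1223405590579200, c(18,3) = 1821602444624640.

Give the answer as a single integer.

r19: T_19,1=18×355687428096000+0=6402373705728000; T_19,2=18×1223405590579200+355687428096000=22376988058521600; T_19,3=18×1821602444624640+1223405590579200=34012249593822720
r20: T_20,1=19×6402373705728000+0=121645100408832000; T_20,2=19×22376988058521600+6402373705728000=431565146817638400; T_20,3=19×34012249593822720+22376988058521600=668609730341153280
r21: T_21,2=20×431565146817638400+121645100408832000=8752948036761600000; T_21,3=20×668609730341153280+431565146817638400=13803759753640704000
r22: T_22,3=21×13803759753640704000+8752948036761600000=298631902863216384000
Read c(22,3) = 298631902863216384000.

298631902863216384000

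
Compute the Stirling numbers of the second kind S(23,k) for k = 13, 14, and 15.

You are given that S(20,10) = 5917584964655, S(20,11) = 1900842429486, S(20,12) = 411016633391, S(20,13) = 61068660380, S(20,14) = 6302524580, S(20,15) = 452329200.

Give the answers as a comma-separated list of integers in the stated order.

401282560341390, 68629175807115, 8479404429331

i=21: T(21,11)=5917584964655+11·1900842429486=26826851689001 | T(21,12)=1900842429486+12·411016633391=6833042030178 | T(21,13)=411016633391+13·61068660380=1204909218331 | T(21,14)=61068660380+14·6302524580=149304004500 | T(21,15)=6302524580+15·452329200=13087462580
i=22: T(22,12)=26826851689001+12·6833042030178=108823356051137 | T(22,13)=6833042030178+13·1204909218331=22496861868481 | T(22,14)=1204909218331+14·149304004500=3295165281331 | T(22,15)=149304004500+15·13087462580=345615943200
i=23: T(23,13)=108823356051137+13·22496861868481=401282560341390 | T(23,14)=22496861868481+14·3295165281331=68629175807115 | T(23,15)=3295165281331+15·345615943200=8479404429331
Read S(23,13) = 401282560341390, S(23,14) = 68629175807115, S(23,15) = 8479404429331.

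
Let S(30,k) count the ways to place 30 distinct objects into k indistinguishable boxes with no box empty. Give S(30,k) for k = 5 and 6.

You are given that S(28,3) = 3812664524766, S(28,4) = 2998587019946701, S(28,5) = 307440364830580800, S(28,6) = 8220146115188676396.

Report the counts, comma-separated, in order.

r29: T_29,4=4×2998587019946701+3812664524766=11998160744311570; T_29,5=5×307440364830580800+2998587019946701=1540200411172850701; T_29,6=6×8220146115188676396+307440364830580800=49628317055962639176
r30: T_30,5=5×1540200411172850701+11998160744311570=7713000216608565075; T_30,6=6×49628317055962639176+1540200411172850701=299310102746948685757
Read S(30,5) = 7713000216608565075, S(30,6) = 299310102746948685757.

7713000216608565075, 299310102746948685757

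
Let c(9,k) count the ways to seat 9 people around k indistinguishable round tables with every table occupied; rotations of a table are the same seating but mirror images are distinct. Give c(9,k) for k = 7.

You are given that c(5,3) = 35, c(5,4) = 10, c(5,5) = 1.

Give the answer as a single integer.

546

i=6: T(6,4)=35+5·10=85 | T(6,5)=10+5·1=15 | T(6,6)=1+5·0=1
i=7: T(7,5)=85+6·15=175 | T(7,6)=15+6·1=21 | T(7,7)=1+6·0=1
i=8: T(8,6)=175+7·21=322 | T(8,7)=21+7·1=28
i=9: T(9,7)=322+8·28=546
Read c(9,7) = 546.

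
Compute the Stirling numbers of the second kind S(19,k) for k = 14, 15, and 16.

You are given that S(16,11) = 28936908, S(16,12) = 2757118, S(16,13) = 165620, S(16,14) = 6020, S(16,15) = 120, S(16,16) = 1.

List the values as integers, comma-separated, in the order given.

@17  (17,12):2757118·12+28936908→62022324, (17,13):165620·13+2757118→4910178, (17,14):6020·14+165620→249900, (17,15):120·15+6020→7820, (17,16):1·16+120→136
@18  (18,13):4910178·13+62022324→125854638, (18,14):249900·14+4910178→8408778, (18,15):7820·15+249900→367200, (18,16):136·16+7820→9996
@19  (19,14):8408778·14+125854638→243577530, (19,15):367200·15+8408778→13916778, (19,16):9996·16+367200→527136
Read S(19,14) = 243577530, S(19,15) = 13916778, S(19,16) = 527136.

243577530, 13916778, 527136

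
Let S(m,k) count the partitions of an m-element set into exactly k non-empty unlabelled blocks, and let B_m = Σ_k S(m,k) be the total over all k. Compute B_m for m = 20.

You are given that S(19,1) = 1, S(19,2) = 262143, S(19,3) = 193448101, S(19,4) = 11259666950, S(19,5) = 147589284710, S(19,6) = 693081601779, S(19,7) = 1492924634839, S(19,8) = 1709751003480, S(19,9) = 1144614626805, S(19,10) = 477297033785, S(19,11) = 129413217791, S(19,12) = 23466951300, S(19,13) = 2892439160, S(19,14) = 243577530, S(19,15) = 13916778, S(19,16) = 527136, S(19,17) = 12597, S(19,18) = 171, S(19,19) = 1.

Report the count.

[20] T[20,1]:1*1+0=1 · T[20,2]:2*262143+1=524287 · T[20,3]:3*193448101+262143=580606446 · T[20,4]:4*11259666950+193448101=45232115901 · T[20,5]:5*147589284710+11259666950=749206090500 · T[20,6]:6*693081601779+147589284710=4306078895384 · T[20,7]:7*1492924634839+693081601779=11143554045652 · T[20,8]:8*1709751003480+1492924634839=15170932662679 · T[20,9]:9*1144614626805+1709751003480=12011282644725 · T[20,10]:10*477297033785+1144614626805=5917584964655 · T[20,11]:11*129413217791+477297033785=1900842429486 · T[20,12]:12*23466951300+129413217791=411016633391 · T[20,13]:13*2892439160+23466951300=61068660380 · T[20,14]:14*243577530+2892439160=6302524580 · T[20,15]:15*13916778+243577530=452329200 · T[20,16]:16*527136+13916778=22350954 · T[20,17]:17*12597+527136=741285 · T[20,18]:18*171+12597=15675 · T[20,19]:19*1+171=190 · T[20,20]:20*0+1=1
B_20 = ΣS(20,k) = 1+524287+580606446+45232115901+749206090500+4306078895384+11143554045652+15170932662679+12011282644725+5917584964655+1900842429486+411016633391+61068660380+6302524580+452329200+22350954+741285+15675+190+1 = 51724158235372

51724158235372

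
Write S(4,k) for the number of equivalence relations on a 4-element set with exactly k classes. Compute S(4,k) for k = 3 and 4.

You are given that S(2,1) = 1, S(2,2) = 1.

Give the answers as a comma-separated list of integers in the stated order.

row 3: T[3][2]=2·1+1=3  T[3][3]=3·0+1=1
row 4: T[4][3]=3·1+3=6  T[4][4]=4·0+1=1
Read S(4,3) = 6, S(4,4) = 1.

6, 1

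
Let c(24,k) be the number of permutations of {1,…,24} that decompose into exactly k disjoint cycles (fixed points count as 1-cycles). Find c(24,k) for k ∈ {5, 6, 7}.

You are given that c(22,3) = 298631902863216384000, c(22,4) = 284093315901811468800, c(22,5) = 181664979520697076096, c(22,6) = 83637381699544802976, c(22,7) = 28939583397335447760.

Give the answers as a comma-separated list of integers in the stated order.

i=23: T(23,4)=298631902863216384000+22·284093315901811468800=6548684852703068697600 | T(23,5)=284093315901811468800+22·181664979520697076096=4280722865357147142912 | T(23,6)=181664979520697076096+22·83637381699544802976=2021687376910682741568 | T(23,7)=83637381699544802976+22·28939583397335447760=720308216440924653696
i=24: T(24,5)=6548684852703068697600+23·4280722865357147142912=105005310755917452984576 | T(24,6)=4280722865357147142912+23·2021687376910682741568=50779532534302850198976 | T(24,7)=2021687376910682741568+23·720308216440924653696=18588776355051949776576
Read c(24,5) = 105005310755917452984576, c(24,6) = 50779532534302850198976, c(24,7) = 18588776355051949776576.

105005310755917452984576, 50779532534302850198976, 18588776355051949776576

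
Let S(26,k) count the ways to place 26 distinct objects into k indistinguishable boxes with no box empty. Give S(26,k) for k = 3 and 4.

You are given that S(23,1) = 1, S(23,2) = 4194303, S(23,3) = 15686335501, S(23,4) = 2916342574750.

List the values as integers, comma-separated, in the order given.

@24  (24,1):1·1+0→1, (24,2):4194303·2+1→8388607, (24,3):15686335501·3+4194303→47063200806, (24,4):2916342574750·4+15686335501→11681056634501
@25  (25,2):8388607·2+1→16777215, (25,3):47063200806·3+8388607→141197991025, (25,4):11681056634501·4+47063200806→46771289738810
@26  (26,3):141197991025·3+16777215→423610750290, (26,4):46771289738810·4+141197991025→187226356946265
Read S(26,3) = 423610750290, S(26,4) = 187226356946265.

423610750290, 187226356946265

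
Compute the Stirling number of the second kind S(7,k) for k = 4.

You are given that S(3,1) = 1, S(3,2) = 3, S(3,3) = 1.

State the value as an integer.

350

[4] T[4,1]:1*1+0=1 · T[4,2]:2*3+1=7 · T[4,3]:3*1+3=6 · T[4,4]:4*0+1=1
[5] T[5,2]:2*7+1=15 · T[5,3]:3*6+7=25 · T[5,4]:4*1+6=10
[6] T[6,3]:3*25+15=90 · T[6,4]:4*10+25=65
[7] T[7,4]:4*65+90=350
Read S(7,4) = 350.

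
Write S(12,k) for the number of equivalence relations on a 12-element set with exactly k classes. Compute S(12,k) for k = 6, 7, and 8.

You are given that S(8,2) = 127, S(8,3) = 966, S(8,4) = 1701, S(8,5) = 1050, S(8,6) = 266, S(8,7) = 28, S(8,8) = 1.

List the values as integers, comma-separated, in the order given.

1323652, 627396, 159027

@9  (9,3):966·3+127→3025, (9,4):1701·4+966→7770, (9,5):1050·5+1701→6951, (9,6):266·6+1050→2646, (9,7):28·7+266→462, (9,8):1·8+28→36
@10  (10,4):7770·4+3025→34105, (10,5):6951·5+7770→42525, (10,6):2646·6+6951→22827, (10,7):462·7+2646→5880, (10,8):36·8+462→750
@11  (11,5):42525·5+34105→246730, (11,6):22827·6+42525→179487, (11,7):5880·7+22827→63987, (11,8):750·8+5880→11880
@12  (12,6):179487·6+246730→1323652, (12,7):63987·7+179487→627396, (12,8):11880·8+63987→159027
Read S(12,6) = 1323652, S(12,7) = 627396, S(12,8) = 159027.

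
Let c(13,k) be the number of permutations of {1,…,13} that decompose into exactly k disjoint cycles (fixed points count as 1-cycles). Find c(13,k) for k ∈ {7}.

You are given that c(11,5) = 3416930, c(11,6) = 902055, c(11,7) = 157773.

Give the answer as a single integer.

44990231

i=12: T(12,6)=3416930+11·902055=13339535 | T(12,7)=902055+11·157773=2637558
i=13: T(13,7)=13339535+12·2637558=44990231
Read c(13,7) = 44990231.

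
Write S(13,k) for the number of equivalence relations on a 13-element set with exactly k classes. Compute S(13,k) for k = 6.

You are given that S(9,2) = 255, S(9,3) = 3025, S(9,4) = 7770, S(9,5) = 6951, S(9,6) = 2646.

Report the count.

r10: T_10,3=3×3025+255=9330; T_10,4=4×7770+3025=34105; T_10,5=5×6951+7770=42525; T_10,6=6×2646+6951=22827
r11: T_11,4=4×34105+9330=145750; T_11,5=5×42525+34105=246730; T_11,6=6×22827+42525=179487
r12: T_12,5=5×246730+145750=1379400; T_12,6=6×179487+246730=1323652
r13: T_13,6=6×1323652+1379400=9321312
Read S(13,6) = 9321312.

9321312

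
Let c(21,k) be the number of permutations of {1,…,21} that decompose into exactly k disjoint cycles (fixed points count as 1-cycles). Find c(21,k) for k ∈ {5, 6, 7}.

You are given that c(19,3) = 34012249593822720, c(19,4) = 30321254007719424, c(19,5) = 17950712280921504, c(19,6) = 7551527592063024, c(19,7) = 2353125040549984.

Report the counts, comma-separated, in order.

8037811822645051776, 3599979517947607200, 1206647803780373360

@20  (20,4):30321254007719424·19+34012249593822720→610116075740491776, (20,5):17950712280921504·19+30321254007719424→371384787345228000, (20,6):7551527592063024·19+17950712280921504→161429736530118960, (20,7):2353125040549984·19+7551527592063024→52260903362512720
@21  (21,5):371384787345228000·20+610116075740491776→8037811822645051776, (21,6):161429736530118960·20+371384787345228000→3599979517947607200, (21,7):52260903362512720·20+161429736530118960→1206647803780373360
Read c(21,5) = 8037811822645051776, c(21,6) = 3599979517947607200, c(21,7) = 1206647803780373360.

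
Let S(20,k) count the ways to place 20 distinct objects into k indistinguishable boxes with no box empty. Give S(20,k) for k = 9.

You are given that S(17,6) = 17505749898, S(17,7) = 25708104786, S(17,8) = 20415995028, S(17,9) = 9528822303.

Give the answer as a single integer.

@18  (18,7):25708104786·7+17505749898→197462483400, (18,8):20415995028·8+25708104786→189036065010, (18,9):9528822303·9+20415995028→106175395755
@19  (19,8):189036065010·8+197462483400→1709751003480, (19,9):106175395755·9+189036065010→1144614626805
@20  (20,9):1144614626805·9+1709751003480→12011282644725
Read S(20,9) = 12011282644725.

12011282644725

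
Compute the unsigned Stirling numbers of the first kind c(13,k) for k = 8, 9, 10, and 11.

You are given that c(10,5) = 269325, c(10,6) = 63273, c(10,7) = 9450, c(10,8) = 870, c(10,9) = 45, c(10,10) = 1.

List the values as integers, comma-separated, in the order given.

row 11: T[11][6]=10·63273+269325=902055  T[11][7]=10·9450+63273=157773  T[11][8]=10·870+9450=18150  T[11][9]=10·45+870=1320  T[11][10]=10·1+45=55  T[11][11]=10·0+1=1
row 12: T[12][7]=11·157773+902055=2637558  T[12][8]=11·18150+157773=357423  T[12][9]=11·1320+18150=32670  T[12][10]=11·55+1320=1925  T[12][11]=11·1+55=66
row 13: T[13][8]=12·357423+2637558=6926634  T[13][9]=12·32670+357423=749463  T[13][10]=12·1925+32670=55770  T[13][11]=12·66+1925=2717
Read c(13,8) = 6926634, c(13,9) = 749463, c(13,10) = 55770, c(13,11) = 2717.

6926634, 749463, 55770, 2717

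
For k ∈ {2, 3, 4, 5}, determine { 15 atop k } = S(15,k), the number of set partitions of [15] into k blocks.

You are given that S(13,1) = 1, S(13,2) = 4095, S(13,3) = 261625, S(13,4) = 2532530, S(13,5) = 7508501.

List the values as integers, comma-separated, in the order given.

16383, 2375101, 42355950, 210766920

row 14: T[14][1]=1·1+0=1  T[14][2]=2·4095+1=8191  T[14][3]=3·261625+4095=788970  T[14][4]=4·2532530+261625=10391745  T[14][5]=5·7508501+2532530=40075035
row 15: T[15][2]=2·8191+1=16383  T[15][3]=3·788970+8191=2375101  T[15][4]=4·10391745+788970=42355950  T[15][5]=5·40075035+10391745=210766920
Read S(15,2) = 16383, S(15,3) = 2375101, S(15,4) = 42355950, S(15,5) = 210766920.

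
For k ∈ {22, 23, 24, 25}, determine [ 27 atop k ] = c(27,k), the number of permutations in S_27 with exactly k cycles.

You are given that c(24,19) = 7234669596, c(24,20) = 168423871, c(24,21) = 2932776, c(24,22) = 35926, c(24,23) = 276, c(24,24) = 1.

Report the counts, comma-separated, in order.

25922927745, 460012995, 6160050, 58500

[25] T[25,20]:24*168423871+7234669596=11276842500 · T[25,21]:24*2932776+168423871=238810495 · T[25,22]:24*35926+2932776=3795000 · T[25,23]:24*276+35926=42550 · T[25,24]:24*1+276=300 · T[25,25]:24*0+1=1
[26] T[26,21]:25*238810495+11276842500=17247104875 · T[26,22]:25*3795000+238810495=333685495 · T[26,23]:25*42550+3795000=4858750 · T[26,24]:25*300+42550=50050 · T[26,25]:25*1+300=325
[27] T[27,22]:26*333685495+17247104875=25922927745 · T[27,23]:26*4858750+333685495=460012995 · T[27,24]:26*50050+4858750=6160050 · T[27,25]:26*325+50050=58500
Read c(27,22) = 25922927745, c(27,23) = 460012995, c(27,24) = 6160050, c(27,25) = 58500.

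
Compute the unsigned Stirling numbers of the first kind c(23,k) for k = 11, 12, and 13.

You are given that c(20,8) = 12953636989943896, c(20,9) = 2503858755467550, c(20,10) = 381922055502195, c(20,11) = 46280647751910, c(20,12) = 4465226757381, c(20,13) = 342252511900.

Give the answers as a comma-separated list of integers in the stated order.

[21] T[21,9]:20*2503858755467550+12953636989943896=63030812099294896 · T[21,10]:20*381922055502195+2503858755467550=10142299865511450 · T[21,11]:20*46280647751910+381922055502195=1307535010540395 · T[21,12]:20*4465226757381+46280647751910=135585182899530 · T[21,13]:20*342252511900+4465226757381=11310276995381
[22] T[22,10]:21*10142299865511450+63030812099294896=276019109275035346 · T[22,11]:21*1307535010540395+10142299865511450=37600535086859745 · T[22,12]:21*135585182899530+1307535010540395=4154823851430525 · T[22,13]:21*11310276995381+135585182899530=373100999802531
[23] T[23,11]:22*37600535086859745+276019109275035346=1103230881185949736 · T[23,12]:22*4154823851430525+37600535086859745=129006659818331295 · T[23,13]:22*373100999802531+4154823851430525=12363045847086207
Read c(23,11) = 1103230881185949736, c(23,12) = 129006659818331295, c(23,13) = 12363045847086207.

1103230881185949736, 129006659818331295, 12363045847086207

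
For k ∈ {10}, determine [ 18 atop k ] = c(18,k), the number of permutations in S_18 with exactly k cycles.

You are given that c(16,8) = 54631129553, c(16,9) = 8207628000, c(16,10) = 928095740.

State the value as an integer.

r17: T_17,9=16×8207628000+54631129553=185953177553; T_17,10=16×928095740+8207628000=23057159840
r18: T_18,10=17×23057159840+185953177553=577924894833
Read c(18,10) = 577924894833.

577924894833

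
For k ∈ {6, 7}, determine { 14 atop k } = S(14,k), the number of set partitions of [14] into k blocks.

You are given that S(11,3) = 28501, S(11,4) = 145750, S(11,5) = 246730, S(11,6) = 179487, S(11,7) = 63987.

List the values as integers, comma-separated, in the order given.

63436373, 49329280

i=12: T(12,4)=28501+4·145750=611501 | T(12,5)=145750+5·246730=1379400 | T(12,6)=246730+6·179487=1323652 | T(12,7)=179487+7·63987=627396
i=13: T(13,5)=611501+5·1379400=7508501 | T(13,6)=1379400+6·1323652=9321312 | T(13,7)=1323652+7·627396=5715424
i=14: T(14,6)=7508501+6·9321312=63436373 | T(14,7)=9321312+7·5715424=49329280
Read S(14,6) = 63436373, S(14,7) = 49329280.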